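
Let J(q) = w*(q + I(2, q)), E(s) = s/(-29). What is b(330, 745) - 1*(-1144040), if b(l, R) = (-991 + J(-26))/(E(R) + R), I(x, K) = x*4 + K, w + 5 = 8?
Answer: 23864641833/20860 ≈ 1.1440e+6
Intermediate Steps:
w = 3 (w = -5 + 8 = 3)
I(x, K) = K + 4*x (I(x, K) = 4*x + K = K + 4*x)
E(s) = -s/29 (E(s) = s*(-1/29) = -s/29)
J(q) = 24 + 6*q (J(q) = 3*(q + (q + 4*2)) = 3*(q + (q + 8)) = 3*(q + (8 + q)) = 3*(8 + 2*q) = 24 + 6*q)
b(l, R) = -32567/(28*R) (b(l, R) = (-991 + (24 + 6*(-26)))/(-R/29 + R) = (-991 + (24 - 156))/((28*R/29)) = (-991 - 132)*(29/(28*R)) = -32567/(28*R))
b(330, 745) - 1*(-1144040) = -32567/28/745 - 1*(-1144040) = -32567/28*1/745 + 1144040 = -32567/20860 + 1144040 = 23864641833/20860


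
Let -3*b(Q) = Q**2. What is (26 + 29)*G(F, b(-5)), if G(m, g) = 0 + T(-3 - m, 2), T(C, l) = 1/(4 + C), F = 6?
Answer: -11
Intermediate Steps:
b(Q) = -Q**2/3
G(m, g) = 1/(1 - m) (G(m, g) = 0 + 1/(4 + (-3 - m)) = 0 + 1/(1 - m) = 1/(1 - m))
(26 + 29)*G(F, b(-5)) = (26 + 29)*(-1/(-1 + 6)) = 55*(-1/5) = -11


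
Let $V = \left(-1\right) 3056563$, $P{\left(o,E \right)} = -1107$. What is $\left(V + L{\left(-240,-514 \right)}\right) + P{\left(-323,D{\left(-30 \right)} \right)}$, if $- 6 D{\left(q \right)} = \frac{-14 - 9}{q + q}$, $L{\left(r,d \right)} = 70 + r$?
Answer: $-3057840$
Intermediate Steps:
$D{\left(q \right)} = \frac{23}{12 q}$ ($D{\left(q \right)} = - \frac{\left(-14 - 9\right) \frac{1}{q + q}}{6} = - \frac{\left(-23\right) \frac{1}{2 q}}{6} = - \frac{\left(- \frac{23}{2}\right) \frac{1}{q}}{6} = \frac{23}{12 q}$)
$V = -3056563$
$\left(V + L{\left(-240,-514 \right)}\right) + P{\left(-323,D{\left(-30 \right)} \right)} = \left(-3056563 + \left(70 - 240\right)\right) - 1107 = \left(-3056563 - 170\right) - 1107 = -3056733 - 1107 = -3057840$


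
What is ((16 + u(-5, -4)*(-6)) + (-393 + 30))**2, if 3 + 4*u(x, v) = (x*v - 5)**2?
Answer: 462400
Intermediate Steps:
u(x, v) = -3/4 + (-5 + v*x)**2/4 (u(x, v) = -3/4 + (x*v - 5)**2/4 = -3/4 + (v*x - 5)**2/4 = -3/4 + (-5 + v*x)**2/4)
((16 + u(-5, -4)*(-6)) + (-393 + 30))**2 = ((16 + (-3/4 + (-5 - 4*(-5))**2/4)*(-6)) + (-393 + 30))**2 = ((16 + (-3/4 + (-5 + 20)**2/4)*(-6)) - 363)**2 = ((16 + (-3/4 + (1/4)*15**2)*(-6)) - 363)**2 = ((16 + (-3/4 + (1/4)*225)*(-6)) - 363)**2 = ((16 + (-3/4 + 225/4)*(-6)) - 363)**2 = ((16 + (111/2)*(-6)) - 363)**2 = ((16 - 333) - 363)**2 = (-317 - 363)**2 = (-680)**2 = 462400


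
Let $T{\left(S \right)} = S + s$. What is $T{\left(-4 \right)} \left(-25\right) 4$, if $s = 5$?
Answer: $-100$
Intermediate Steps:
$T{\left(S \right)} = 5 + S$ ($T{\left(S \right)} = S + 5 = 5 + S$)
$T{\left(-4 \right)} \left(-25\right) 4 = \left(5 - 4\right) \left(-25\right) 4 = 1 \left(-25\right) 4 = \left(-25\right) 4 = -100$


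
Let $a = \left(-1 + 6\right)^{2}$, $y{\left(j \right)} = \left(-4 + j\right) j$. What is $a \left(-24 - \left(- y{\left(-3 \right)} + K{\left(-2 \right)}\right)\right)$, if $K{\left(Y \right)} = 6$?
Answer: $-225$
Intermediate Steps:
$y{\left(j \right)} = j \left(-4 + j\right)$
$a = 25$ ($a = 5^{2} = 25$)
$a \left(-24 - \left(- y{\left(-3 \right)} + K{\left(-2 \right)}\right)\right) = 25 \left(-24 - \left(6 + 3 \left(-4 - 3\right)\right)\right) = 25 \left(-24 - -15\right) = 25 \left(-24 + \left(21 - 6\right)\right) = 25 \left(-24 + 15\right) = 25 \left(-9\right) = -225$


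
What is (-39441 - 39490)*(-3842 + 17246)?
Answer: -1057991124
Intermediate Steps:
(-39441 - 39490)*(-3842 + 17246) = -78931*13404 = -1057991124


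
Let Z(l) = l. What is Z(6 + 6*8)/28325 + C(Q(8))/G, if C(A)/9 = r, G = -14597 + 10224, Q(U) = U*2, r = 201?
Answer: -51003783/123865225 ≈ -0.41177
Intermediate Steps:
Q(U) = 2*U
G = -4373
C(A) = 1809 (C(A) = 9*201 = 1809)
Z(6 + 6*8)/28325 + C(Q(8))/G = (6 + 6*8)/28325 + 1809/(-4373) = (6 + 48)*(1/28325) + 1809*(-1/4373) = 54*(1/28325) - 1809/4373 = 54/28325 - 1809/4373 = -51003783/123865225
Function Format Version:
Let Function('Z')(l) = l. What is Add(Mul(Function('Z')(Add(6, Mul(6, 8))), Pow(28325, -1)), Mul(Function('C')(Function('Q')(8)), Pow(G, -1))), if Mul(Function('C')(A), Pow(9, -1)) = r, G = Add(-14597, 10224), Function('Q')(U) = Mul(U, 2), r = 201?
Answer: Rational(-51003783, 123865225) ≈ -0.41177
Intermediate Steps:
Function('Q')(U) = Mul(2, U)
G = -4373
Function('C')(A) = 1809 (Function('C')(A) = Mul(9, 201) = 1809)
Add(Mul(Function('Z')(Add(6, Mul(6, 8))), Pow(28325, -1)), Mul(Function('C')(Function('Q')(8)), Pow(G, -1))) = Add(Mul(Add(6, Mul(6, 8)), Pow(28325, -1)), Mul(1809, Pow(-4373, -1))) = Add(Mul(Add(6, 48), Rational(1, 28325)), Mul(1809, Rational(-1, 4373))) = Add(Mul(54, Rational(1, 28325)), Rational(-1809, 4373)) = Add(Rational(54, 28325), Rational(-1809, 4373)) = Rational(-51003783, 123865225)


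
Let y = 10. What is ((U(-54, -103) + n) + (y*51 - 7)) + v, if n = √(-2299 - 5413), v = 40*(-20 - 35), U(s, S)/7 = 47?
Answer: -1368 + 4*I*√482 ≈ -1368.0 + 87.818*I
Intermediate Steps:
U(s, S) = 329 (U(s, S) = 7*47 = 329)
v = -2200 (v = 40*(-55) = -2200)
n = 4*I*√482 (n = √(-7712) = 4*I*√482 ≈ 87.818*I)
((U(-54, -103) + n) + (y*51 - 7)) + v = ((329 + 4*I*√482) + (10*51 - 7)) - 2200 = ((329 + 4*I*√482) + (510 - 7)) - 2200 = ((329 + 4*I*√482) + 503) - 2200 = (832 + 4*I*√482) - 2200 = -1368 + 4*I*√482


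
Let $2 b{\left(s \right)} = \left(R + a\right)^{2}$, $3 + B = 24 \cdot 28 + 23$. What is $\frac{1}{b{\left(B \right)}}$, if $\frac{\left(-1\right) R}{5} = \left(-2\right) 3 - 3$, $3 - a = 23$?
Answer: $\frac{2}{625} \approx 0.0032$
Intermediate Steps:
$a = -20$ ($a = 3 - 23 = -20$)
$R = 45$ ($R = - 5 \left(\left(-2\right) 3 - 3\right) = - 5 \left(-6 - 3\right) = \left(-5\right) \left(-9\right) = 45$)
$B = 692$ ($B = -3 + \left(24 \cdot 28 + 23\right) = -3 + \left(672 + 23\right) = -3 + 695 = 692$)
$b{\left(s \right)} = \frac{625}{2}$ ($b{\left(s \right)} = \frac{\left(45 - 20\right)^{2}}{2} = \frac{25^{2}}{2} = \frac{1}{2} \cdot 625 = \frac{625}{2}$)
$\frac{1}{b{\left(B \right)}} = \frac{1}{\frac{625}{2}} = \frac{2}{625}$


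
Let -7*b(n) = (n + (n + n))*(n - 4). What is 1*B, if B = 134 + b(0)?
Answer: 134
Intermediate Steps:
b(n) = -3*n*(-4 + n)/7 (b(n) = -(n + (n + n))*(n - 4)/7 = -(n + 2*n)*(-4 + n)/7 = -3*n*(-4 + n)/7)
B = 134 (B = 134 + (3/7)*0*(4 - 1*0) = 134 + (3/7)*0*(4 + 0) = 134 + (3/7)*0*4 = 134 + 0 = 134)
1*B = 1*134 = 134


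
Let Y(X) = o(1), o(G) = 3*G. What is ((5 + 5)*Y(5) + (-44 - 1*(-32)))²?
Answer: 324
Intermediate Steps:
Y(X) = 3 (Y(X) = 3*1 = 3)
((5 + 5)*Y(5) + (-44 - 1*(-32)))² = ((5 + 5)*3 + (-44 - 1*(-32)))² = (10*3 + (-44 + 32))² = (30 - 12)² = 18² = 324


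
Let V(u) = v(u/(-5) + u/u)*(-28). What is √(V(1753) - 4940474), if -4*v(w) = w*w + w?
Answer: 7*I*√2085398/5 ≈ 2021.7*I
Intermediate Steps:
v(w) = -w/4 - w²/4 (v(w) = -(w*w + w)/4 = -(w² + w)/4 = -(w + w²)/4 = -w/4 - w²/4)
V(u) = 7*(1 - u/5)*(2 - u/5) (V(u) = -(u/(-5) + u/u)*(1 + (u/(-5) + u/u))/4*(-28) = -(u*(-⅕) + 1)*(1 + (u*(-⅕) + 1))/4*(-28) = -(-u/5 + 1)*(1 + (-u/5 + 1))/4*(-28) = -(1 - u/5)*(1 + (1 - u/5))/4*(-28) = -(1 - u/5)*(2 - u/5)/4*(-28) = 7*(1 - u/5)*(2 - u/5))
√(V(1753) - 4940474) = √(7*(-10 + 1753)*(-5 + 1753)/25 - 4940474) = √((7/25)*1743*1748 - 4940474) = √(21327348/25 - 4940474) = √(-102184502/25) = 7*I*√2085398/5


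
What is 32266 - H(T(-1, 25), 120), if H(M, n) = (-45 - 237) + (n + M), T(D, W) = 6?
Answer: 32422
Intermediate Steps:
H(M, n) = -282 + M + n (H(M, n) = -282 + (M + n) = -282 + M + n)
32266 - H(T(-1, 25), 120) = 32266 - (-282 + 6 + 120) = 32266 - 1*(-156) = 32266 + 156 = 32422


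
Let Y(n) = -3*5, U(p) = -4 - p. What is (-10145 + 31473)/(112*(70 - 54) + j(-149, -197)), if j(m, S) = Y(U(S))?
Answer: 21328/1777 ≈ 12.002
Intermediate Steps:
Y(n) = -15
j(m, S) = -15
(-10145 + 31473)/(112*(70 - 54) + j(-149, -197)) = (-10145 + 31473)/(112*(70 - 54) - 15) = 21328/(112*16 - 15) = 21328/(1792 - 15) = 21328/1777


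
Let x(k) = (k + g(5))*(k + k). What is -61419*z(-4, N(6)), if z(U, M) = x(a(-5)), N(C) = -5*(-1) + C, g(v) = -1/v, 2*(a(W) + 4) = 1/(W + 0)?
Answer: -108281697/50 ≈ -2.1656e+6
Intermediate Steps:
a(W) = -4 + 1/(2*W) (a(W) = -4 + 1/(2*(W + 0)) = -4 + 1/(2*W))
N(C) = 5 + C
x(k) = 2*k*(-⅕ + k) (x(k) = (k - 1/5)*(k + k) = (k - 1*⅕)*(2*k) = (k - ⅕)*(2*k) = (-⅕ + k)*(2*k) = 2*k*(-⅕ + k))
z(U, M) = 1763/50 (z(U, M) = 2*(-4 + (½)/(-5))*(-1 + 5*(-4 + (½)/(-5)))/5 = 2*(-4 + (½)*(-⅕))*(-1 + 5*(-4 + (½)*(-⅕)))/5 = 2*(-4 - ⅒)*(-1 + 5*(-4 - ⅒))/5 = (⅖)*(-41/10)*(-1 + 5*(-41/10)) = (⅖)*(-41/10)*(-1 - 41/2) = (⅖)*(-41/10)*(-43/2) = 1763/50)
-61419*z(-4, N(6)) = -61419*1763/50 = -108281697/50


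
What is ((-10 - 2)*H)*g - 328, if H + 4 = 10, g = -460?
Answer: 32792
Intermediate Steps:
H = 6 (H = -4 + 10 = 6)
((-10 - 2)*H)*g - 328 = ((-10 - 2)*6)*(-460) - 328 = -12*6*(-460) - 328 = -72*(-460) - 328 = 33120 - 328 = 32792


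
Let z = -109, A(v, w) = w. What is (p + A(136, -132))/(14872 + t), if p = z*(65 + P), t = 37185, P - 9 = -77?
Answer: 195/52057 ≈ 0.0037459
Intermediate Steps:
P = -68 (P = 9 - 77 = -68)
p = 327 (p = -109*(65 - 68) = -109*(-3) = 327)
(p + A(136, -132))/(14872 + t) = (327 - 132)/(14872 + 37185) = 195/52057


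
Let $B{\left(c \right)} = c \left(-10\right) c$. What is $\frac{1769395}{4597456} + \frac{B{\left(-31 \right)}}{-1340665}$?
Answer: $\frac{483269499967}{1232729669648} \approx 0.39203$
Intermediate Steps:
$B{\left(c \right)} = - 10 c^{2}$ ($B{\left(c \right)} = - 10 c c = - 10 c^{2}$)
$\frac{1769395}{4597456} + \frac{B{\left(-31 \right)}}{-1340665} = \frac{1769395}{4597456} + \frac{\left(-10\right) \left(-31\right)^{2}}{-1340665} = 1769395 \cdot \frac{1}{4597456} + \left(-10\right) 961 \left(- \frac{1}{1340665}\right) = \frac{1769395}{4597456} - - \frac{1922}{268133} = \frac{1769395}{4597456} + \frac{1922}{268133} = \frac{483269499967}{1232729669648}$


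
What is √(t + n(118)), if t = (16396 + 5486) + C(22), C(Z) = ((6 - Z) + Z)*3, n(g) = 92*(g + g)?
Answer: 2*√10903 ≈ 208.83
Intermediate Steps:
n(g) = 184*g (n(g) = 92*(2*g) = 184*g)
C(Z) = 18 (C(Z) = 6*3 = 18)
t = 21900 (t = (16396 + 5486) + 18 = 21882 + 18 = 21900)
√(t + n(118)) = √(21900 + 184*118) = √(21900 + 21712) = √43612 = 2*√10903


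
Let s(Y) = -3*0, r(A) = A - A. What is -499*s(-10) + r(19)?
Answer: 0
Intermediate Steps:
r(A) = 0
s(Y) = 0
-499*s(-10) + r(19) = -499*0 + 0 = 0 + 0 = 0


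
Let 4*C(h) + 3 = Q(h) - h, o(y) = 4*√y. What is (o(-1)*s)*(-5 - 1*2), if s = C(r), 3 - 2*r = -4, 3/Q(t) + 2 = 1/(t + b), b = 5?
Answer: 1813*I/32 ≈ 56.656*I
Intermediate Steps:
Q(t) = 3/(-2 + 1/(5 + t)) (Q(t) = 3/(-2 + 1/(t + 5)) = 3/(-2 + 1/(5 + t)))
r = 7/2 (r = 3/2 - ½*(-4) = 3/2 + 2 = 7/2 ≈ 3.5000)
C(h) = -¾ - h/4 + 3*(-5 - h)/(4*(9 + 2*h)) (C(h) = -¾ + (3*(-5 - h)/(9 + 2*h) - h)/4 = -¾ + (-h + 3*(-5 - h)/(9 + 2*h))/4 = -¾ + (-h/4 + 3*(-5 - h)/(4*(9 + 2*h))) = -¾ - h/4 + 3*(-5 - h)/(4*(9 + 2*h)))
s = -259/128 (s = (-21 - (7/2)² - 9*7/2)/(2*(9 + 2*(7/2))) = (-21 - 1*49/4 - 63/2)/(2*(9 + 7)) = (½)*(-21 - 49/4 - 63/2)/16 = (½)*(1/16)*(-259/4) = -259/128 ≈ -2.0234)
(o(-1)*s)*(-5 - 1*2) = ((4*√(-1))*(-259/128))*(-5 - 1*2) = ((4*I)*(-259/128))*(-5 - 2) = -259*I/32*(-7) = 1813*I/32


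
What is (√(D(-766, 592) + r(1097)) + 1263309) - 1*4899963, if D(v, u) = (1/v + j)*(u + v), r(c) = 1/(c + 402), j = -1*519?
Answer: -3636654 + √29765865525101966/574117 ≈ -3.6364e+6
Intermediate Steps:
j = -519
r(c) = 1/(402 + c)
D(v, u) = (-519 + 1/v)*(u + v) (D(v, u) = (1/v - 519)*(u + v) = (-519 + 1/v)*(u + v))
(√(D(-766, 592) + r(1097)) + 1263309) - 1*4899963 = (√((1 - 519*592 - 519*(-766) + 592/(-766)) + 1/(402 + 1097)) + 1263309) - 1*4899963 = (√((1 - 307248 + 397554 + 592*(-1/766)) + 1/1499) + 1263309) - 4899963 = (√((1 - 307248 + 397554 - 296/383) + 1/1499) + 1263309) - 4899963 = (√(34587285/383 + 1/1499) + 1263309) - 4899963 = (√(51846340598/574117) + 1263309) - 4899963 = (√29765865525101966/574117 + 1263309) - 4899963 = (1263309 + √29765865525101966/574117) - 4899963 = -3636654 + √29765865525101966/574117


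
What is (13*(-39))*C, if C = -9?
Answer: 4563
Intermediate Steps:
(13*(-39))*C = (13*(-39))*(-9) = -507*(-9) = 4563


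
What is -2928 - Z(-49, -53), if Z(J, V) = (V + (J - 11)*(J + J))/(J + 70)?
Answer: -67315/21 ≈ -3205.5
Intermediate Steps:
Z(J, V) = (V + 2*J*(-11 + J))/(70 + J) (Z(J, V) = (V + (-11 + J)*(2*J))/(70 + J) = (V + 2*J*(-11 + J))/(70 + J))
-2928 - Z(-49, -53) = -2928 - (-53 - 22*(-49) + 2*(-49)²)/(70 - 49) = -2928 - (-53 + 1078 + 2*2401)/21 = -2928 - (-53 + 1078 + 4802)/21 = -2928 - 5827/21 = -67315/21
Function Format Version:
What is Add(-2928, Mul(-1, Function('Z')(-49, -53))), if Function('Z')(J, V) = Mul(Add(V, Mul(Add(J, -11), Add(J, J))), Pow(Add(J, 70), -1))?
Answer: Rational(-67315, 21) ≈ -3205.5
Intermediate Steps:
Function('Z')(J, V) = Mul(Pow(Add(70, J), -1), Add(V, Mul(2, J, Add(-11, J)))) (Function('Z')(J, V) = Mul(Add(V, Mul(Add(-11, J), Mul(2, J))), Pow(Add(70, J), -1)) = Mul(Add(V, Mul(2, J, Add(-11, J))), Pow(Add(70, J), -1)) = Mul(Pow(Add(70, J), -1), Add(V, Mul(2, J, Add(-11, J)))))
Add(-2928, Mul(-1, Function('Z')(-49, -53))) = Add(-2928, Mul(-1, Mul(Pow(Add(70, -49), -1), Add(-53, Mul(-22, -49), Mul(2, Pow(-49, 2)))))) = Add(-2928, Mul(-1, Mul(Pow(21, -1), Add(-53, 1078, Mul(2, 2401))))) = Add(-2928, Mul(-1, Mul(Rational(1, 21), Add(-53, 1078, 4802)))) = Add(-2928, Mul(-1, Mul(Rational(1, 21), 5827))) = Add(-2928, Mul(-1, Rational(5827, 21))) = Add(-2928, Rational(-5827, 21)) = Rational(-67315, 21)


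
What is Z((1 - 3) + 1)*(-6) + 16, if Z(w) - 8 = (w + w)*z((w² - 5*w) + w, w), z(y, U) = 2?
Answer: -8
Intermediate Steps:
Z(w) = 8 + 4*w (Z(w) = 8 + (w + w)*2 = 8 + (2*w)*2 = 8 + 4*w)
Z((1 - 3) + 1)*(-6) + 16 = (8 + 4*((1 - 3) + 1))*(-6) + 16 = (8 + 4*(-2 + 1))*(-6) + 16 = (8 + 4*(-1))*(-6) + 16 = (8 - 4)*(-6) + 16 = 4*(-6) + 16 = -24 + 16 = -8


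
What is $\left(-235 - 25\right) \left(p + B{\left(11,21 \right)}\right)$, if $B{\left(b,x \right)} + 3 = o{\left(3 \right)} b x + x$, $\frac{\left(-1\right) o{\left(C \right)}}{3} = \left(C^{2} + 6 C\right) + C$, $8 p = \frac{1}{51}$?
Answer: $\frac{550873375}{102} \approx 5.4007 \cdot 10^{6}$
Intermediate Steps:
$p = \frac{1}{408}$ ($p = \frac{1}{8 \cdot 51} = \frac{1}{8} \cdot \frac{1}{51} = \frac{1}{408} \approx 0.002451$)
$o{\left(C \right)} = - 21 C - 3 C^{2}$ ($o{\left(C \right)} = - 3 \left(\left(C^{2} + 6 C\right) + C\right) = - 3 \left(C^{2} + 7 C\right) = - 21 C - 3 C^{2}$)
$B{\left(b,x \right)} = -3 + x - 90 b x$ ($B{\left(b,x \right)} = -3 + \left(\left(-3\right) 3 \left(7 + 3\right) b x + x\right) = -3 + \left(\left(-3\right) 3 \cdot 10 b x + x\right) = -3 + \left(- 90 b x + x\right) = -3 - \left(- x + 90 b x\right) = -3 + x - 90 b x$)
$\left(-235 - 25\right) \left(p + B{\left(11,21 \right)}\right) = \left(-235 - 25\right) \left(\frac{1}{408} - \left(-18 + 20790\right)\right) = - 260 \left(\frac{1}{408} - 20772\right) = \left(-260\right) \left(- \frac{8474975}{408}\right) = \frac{550873375}{102}$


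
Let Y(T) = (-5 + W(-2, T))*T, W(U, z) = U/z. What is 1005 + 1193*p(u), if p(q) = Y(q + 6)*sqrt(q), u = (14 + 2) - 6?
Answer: 1005 - 97826*sqrt(10) ≈ -3.0835e+5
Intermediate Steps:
u = 10 (u = 16 - 6 = 10)
Y(T) = T*(-5 - 2/T) (Y(T) = (-5 - 2/T)*T = T*(-5 - 2/T))
p(q) = sqrt(q)*(-32 - 5*q) (p(q) = (-2 - 5*(q + 6))*sqrt(q) = (-2 - 5*(6 + q))*sqrt(q) = (-2 + (-30 - 5*q))*sqrt(q) = (-32 - 5*q)*sqrt(q) = sqrt(q)*(-32 - 5*q))
1005 + 1193*p(u) = 1005 + 1193*(sqrt(10)*(-32 - 5*10)) = 1005 + 1193*(sqrt(10)*(-32 - 50)) = 1005 + 1193*(sqrt(10)*(-82)) = 1005 + 1193*(-82*sqrt(10)) = 1005 - 97826*sqrt(10)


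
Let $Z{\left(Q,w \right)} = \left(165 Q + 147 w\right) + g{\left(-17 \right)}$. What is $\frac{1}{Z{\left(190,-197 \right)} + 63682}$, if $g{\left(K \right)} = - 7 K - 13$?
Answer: $\frac{1}{66179} \approx 1.5111 \cdot 10^{-5}$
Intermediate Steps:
$g{\left(K \right)} = -13 - 7 K$
$Z{\left(Q,w \right)} = 106 + 147 w + 165 Q$ ($Z{\left(Q,w \right)} = \left(165 Q + 147 w\right) - -106 = \left(147 w + 165 Q\right) + \left(-13 + 119\right) = \left(147 w + 165 Q\right) + 106 = 106 + 147 w + 165 Q$)
$\frac{1}{Z{\left(190,-197 \right)} + 63682} = \frac{1}{\left(106 + 147 \left(-197\right) + 165 \cdot 190\right) + 63682} = \frac{1}{\left(106 - 28959 + 31350\right) + 63682} = \frac{1}{2497 + 63682} = \frac{1}{66179}$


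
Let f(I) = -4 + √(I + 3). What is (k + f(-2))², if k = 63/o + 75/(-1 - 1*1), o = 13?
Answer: 859329/676 ≈ 1271.2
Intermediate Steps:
f(I) = -4 + √(3 + I)
k = -849/26 (k = 63/13 + 75/(-1 - 1*1) = 63*(1/13) + 75/(-1 - 1) = 63/13 + 75/(-2) = 63/13 + 75*(-½) = 63/13 - 75/2 = -849/26 ≈ -32.654)
(k + f(-2))² = (-849/26 + (-4 + √(3 - 2)))² = (-849/26 + (-4 + √1))² = (-849/26 + (-4 + 1))² = (-849/26 - 3)² = (-927/26)² = 859329/676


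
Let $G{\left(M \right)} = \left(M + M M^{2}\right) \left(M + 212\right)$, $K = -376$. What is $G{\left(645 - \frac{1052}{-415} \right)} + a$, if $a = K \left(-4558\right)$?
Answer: $\frac{6922289663871387337706}{29661450625} \approx 2.3338 \cdot 10^{11}$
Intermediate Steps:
$G{\left(M \right)} = \left(212 + M\right) \left(M + M^{3}\right)$ ($G{\left(M \right)} = \left(M + M^{3}\right) \left(212 + M\right) = \left(212 + M\right) \left(M + M^{3}\right)$)
$a = 1713808$ ($a = \left(-376\right) \left(-4558\right) = 1713808$)
$G{\left(645 - \frac{1052}{-415} \right)} + a = \left(645 - \frac{1052}{-415}\right) \left(212 + \left(645 - \frac{1052}{-415}\right) + \left(645 - \frac{1052}{-415}\right)^{3} + 212 \left(645 - \frac{1052}{-415}\right)^{2}\right) + 1713808 = \left(645 - 1052 \left(- \frac{1}{415}\right)\right) \left(212 + \left(645 - 1052 \left(- \frac{1}{415}\right)\right) + \left(645 - 1052 \left(- \frac{1}{415}\right)\right)^{3} + 212 \left(645 - 1052 \left(- \frac{1}{415}\right)\right)^{2}\right) + 1713808 = \left(645 - - \frac{1052}{415}\right) \left(212 + \left(645 - - \frac{1052}{415}\right) + \left(645 - - \frac{1052}{415}\right)^{3} + 212 \left(645 - - \frac{1052}{415}\right)^{2}\right) + 1713808 = \left(645 + \frac{1052}{415}\right) \left(212 + \left(645 + \frac{1052}{415}\right) + \left(645 + \frac{1052}{415}\right)^{3} + 212 \left(645 + \frac{1052}{415}\right)^{2}\right) + 1713808 = \frac{268727 \left(212 + \frac{268727}{415} + \left(\frac{268727}{415}\right)^{3} + 212 \left(\frac{268727}{415}\right)^{2}\right)}{415} + 1713808 = \frac{268727 \left(212 + \frac{268727}{415} + \frac{19405905465556583}{71473375} + 212 \cdot \frac{72214200529}{172225}\right)}{415} + 1713808 = \frac{268727 \left(212 + \frac{268727}{415} + \frac{19405905465556583}{71473375} + \frac{15309410512148}{172225}\right)}{415} + 1713808 = \frac{268727}{415} \cdot \frac{25759372261961078}{71473375} + 1713808 = \frac{6922238829840014607706}{29661450625} + 1713808 = \frac{6922289663871387337706}{29661450625}$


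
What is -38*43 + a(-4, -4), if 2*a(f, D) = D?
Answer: -1636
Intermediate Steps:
a(f, D) = D/2
-38*43 + a(-4, -4) = -38*43 + (½)*(-4) = -1634 - 2 = -1636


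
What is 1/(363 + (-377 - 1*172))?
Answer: -1/186 ≈ -0.0053763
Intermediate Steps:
1/(363 + (-377 - 1*172)) = 1/(363 + (-377 - 172)) = 1/(363 - 549) = 1/(-186) = -1/186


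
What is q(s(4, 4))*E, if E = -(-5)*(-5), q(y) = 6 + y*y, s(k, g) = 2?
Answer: -250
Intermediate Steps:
q(y) = 6 + y²
E = -25 (E = -1*25 = -25)
q(s(4, 4))*E = (6 + 2²)*(-25) = (6 + 4)*(-25) = 10*(-25) = -250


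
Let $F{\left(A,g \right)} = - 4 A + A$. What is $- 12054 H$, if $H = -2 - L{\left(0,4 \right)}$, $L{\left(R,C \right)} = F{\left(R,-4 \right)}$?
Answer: $24108$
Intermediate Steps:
$F{\left(A,g \right)} = - 3 A$
$L{\left(R,C \right)} = - 3 R$
$H = -2$ ($H = -2 - \left(-3\right) 0 = -2 - 0 = -2 + 0 = -2$)
$- 12054 H = \left(-12054\right) \left(-2\right) = 24108$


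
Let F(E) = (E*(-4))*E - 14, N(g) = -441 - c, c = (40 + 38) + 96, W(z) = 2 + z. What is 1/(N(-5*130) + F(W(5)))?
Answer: -1/825 ≈ -0.0012121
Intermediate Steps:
c = 174 (c = 78 + 96 = 174)
N(g) = -615 (N(g) = -441 - 1*174 = -441 - 174 = -615)
F(E) = -14 - 4*E² (F(E) = (-4*E)*E - 14 = -4*E² - 14 = -14 - 4*E²)
1/(N(-5*130) + F(W(5))) = 1/(-615 + (-14 - 4*(2 + 5)²)) = 1/(-615 + (-14 - 4*7²)) = 1/(-615 + (-14 - 4*49)) = 1/(-615 + (-14 - 196)) = 1/(-615 - 210) = 1/(-825) = -1/825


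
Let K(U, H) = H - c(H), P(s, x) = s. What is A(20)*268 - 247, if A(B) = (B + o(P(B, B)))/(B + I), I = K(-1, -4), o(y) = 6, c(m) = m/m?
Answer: 3263/15 ≈ 217.53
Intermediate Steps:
c(m) = 1
K(U, H) = -1 + H (K(U, H) = H - 1*1 = H - 1 = -1 + H)
I = -5 (I = -1 - 4 = -5)
A(B) = (6 + B)/(-5 + B) (A(B) = (B + 6)/(B - 5) = (6 + B)/(-5 + B))
A(20)*268 - 247 = ((6 + 20)/(-5 + 20))*268 - 247 = (26/15)*268 - 247 = 6968/15 - 247 = 3263/15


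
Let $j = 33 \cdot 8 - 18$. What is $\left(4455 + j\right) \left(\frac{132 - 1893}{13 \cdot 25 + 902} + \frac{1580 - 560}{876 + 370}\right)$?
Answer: $- \frac{738578811}{254807} \approx -2898.6$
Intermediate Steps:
$j = 246$ ($j = 264 - 18 = 246$)
$\left(4455 + j\right) \left(\frac{132 - 1893}{13 \cdot 25 + 902} + \frac{1580 - 560}{876 + 370}\right) = \left(4455 + 246\right) \left(\frac{132 - 1893}{13 \cdot 25 + 902} + \frac{1580 - 560}{876 + 370}\right) = 4701 \left(- \frac{1761}{325 + 902} + \frac{1020}{1246}\right) = 4701 \left(- \frac{1761}{1227} + 1020 \cdot \frac{1}{1246}\right) = 4701 \left(\left(-1761\right) \frac{1}{1227} + \frac{510}{623}\right) = 4701 \left(- \frac{587}{409} + \frac{510}{623}\right) = 4701 \left(- \frac{157111}{254807}\right) = - \frac{738578811}{254807}$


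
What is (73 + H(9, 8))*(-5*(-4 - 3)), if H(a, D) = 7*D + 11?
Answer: 4900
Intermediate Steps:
H(a, D) = 11 + 7*D
(73 + H(9, 8))*(-5*(-4 - 3)) = (73 + (11 + 7*8))*(-5*(-4 - 3)) = (73 + (11 + 56))*(-5*(-7)) = (73 + 67)*35 = 140*35 = 4900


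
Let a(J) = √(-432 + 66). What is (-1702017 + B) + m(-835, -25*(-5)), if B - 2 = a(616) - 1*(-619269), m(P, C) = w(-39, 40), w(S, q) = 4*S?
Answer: -1082902 + I*√366 ≈ -1.0829e+6 + 19.131*I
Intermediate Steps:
m(P, C) = -156 (m(P, C) = 4*(-39) = -156)
a(J) = I*√366 (a(J) = √(-366) = I*√366)
B = 619271 + I*√366 (B = 2 + (I*√366 - 1*(-619269)) = 2 + (I*√366 + 619269) = 2 + (619269 + I*√366) = 619271 + I*√366 ≈ 6.1927e+5 + 19.131*I)
(-1702017 + B) + m(-835, -25*(-5)) = (-1702017 + (619271 + I*√366)) - 156 = (-1082746 + I*√366) - 156 = -1082902 + I*√366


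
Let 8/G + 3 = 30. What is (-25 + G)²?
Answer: 444889/729 ≈ 610.27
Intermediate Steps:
G = 8/27 (G = 8/(-3 + 30) = 8/27 ≈ 0.29630)
(-25 + G)² = (-25 + 8/27)² = (-667/27)² = 444889/729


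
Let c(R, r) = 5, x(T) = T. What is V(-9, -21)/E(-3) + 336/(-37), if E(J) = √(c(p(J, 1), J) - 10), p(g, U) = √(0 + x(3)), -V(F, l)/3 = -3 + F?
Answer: -336/37 - 36*I*√5/5 ≈ -9.0811 - 16.1*I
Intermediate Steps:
V(F, l) = 9 - 3*F (V(F, l) = -3*(-3 + F) = 9 - 3*F)
p(g, U) = √3 (p(g, U) = √(0 + 3) = √3)
E(J) = I*√5 (E(J) = √(5 - 10) = √(-5) = I*√5)
V(-9, -21)/E(-3) + 336/(-37) = (9 - 3*(-9))/((I*√5)) + 336/(-37) = (9 + 27)*(-I*√5/5) + 336*(-1/37) = 36*(-I*√5/5) - 336/37 = -36*I*√5/5 - 336/37 = -336/37 - 36*I*√5/5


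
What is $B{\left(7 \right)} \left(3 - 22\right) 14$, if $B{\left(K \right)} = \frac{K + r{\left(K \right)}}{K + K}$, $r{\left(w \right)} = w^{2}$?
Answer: $-1064$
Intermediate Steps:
$B{\left(K \right)} = \frac{K + K^{2}}{2 K}$ ($B{\left(K \right)} = \frac{K + K^{2}}{K + K} = \frac{K + K^{2}}{2 K}$)
$B{\left(7 \right)} \left(3 - 22\right) 14 = \left(\frac{1}{2} + \frac{1}{2} \cdot 7\right) \left(3 - 22\right) 14 = \left(\frac{1}{2} + \frac{7}{2}\right) \left(3 - 22\right) 14 = 4 \left(-19\right) 14 = \left(-76\right) 14 = -1064$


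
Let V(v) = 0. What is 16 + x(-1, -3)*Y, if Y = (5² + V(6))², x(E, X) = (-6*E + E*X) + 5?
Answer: 8766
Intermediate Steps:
x(E, X) = 5 - 6*E + E*X
Y = 625 (Y = (5² + 0)² = (25 + 0)² = 25² = 625)
16 + x(-1, -3)*Y = 16 + (5 - 6*(-1) - 1*(-3))*625 = 16 + (5 + 6 + 3)*625 = 16 + 14*625 = 16 + 8750 = 8766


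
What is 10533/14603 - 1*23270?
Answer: -339801277/14603 ≈ -23269.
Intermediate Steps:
10533/14603 - 1*23270 = 10533*(1/14603) - 23270 = 10533/14603 - 23270 = -339801277/14603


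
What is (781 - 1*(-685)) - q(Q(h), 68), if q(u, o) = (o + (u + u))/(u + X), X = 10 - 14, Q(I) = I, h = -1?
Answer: 7396/5 ≈ 1479.2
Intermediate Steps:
X = -4
q(u, o) = (o + 2*u)/(-4 + u) (q(u, o) = (o + (u + u))/(u - 4) = (o + 2*u)/(-4 + u))
(781 - 1*(-685)) - q(Q(h), 68) = (781 - 1*(-685)) - (68 + 2*(-1))/(-4 - 1) = (781 + 685) - (68 - 2)/(-5) = 1466 - (-1)*66/5 = 1466 - 1*(-66/5) = 1466 + 66/5 = 7396/5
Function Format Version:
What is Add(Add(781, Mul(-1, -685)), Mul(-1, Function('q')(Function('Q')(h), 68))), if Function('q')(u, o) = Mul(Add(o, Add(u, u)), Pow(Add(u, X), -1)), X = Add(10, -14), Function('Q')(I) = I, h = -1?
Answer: Rational(7396, 5) ≈ 1479.2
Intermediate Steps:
X = -4
Function('q')(u, o) = Mul(Pow(Add(-4, u), -1), Add(o, Mul(2, u))) (Function('q')(u, o) = Mul(Add(o, Add(u, u)), Pow(Add(u, -4), -1)) = Mul(Add(o, Mul(2, u)), Pow(Add(-4, u), -1)) = Mul(Pow(Add(-4, u), -1), Add(o, Mul(2, u))))
Add(Add(781, Mul(-1, -685)), Mul(-1, Function('q')(Function('Q')(h), 68))) = Add(Add(781, Mul(-1, -685)), Mul(-1, Mul(Pow(Add(-4, -1), -1), Add(68, Mul(2, -1))))) = Add(Add(781, 685), Mul(-1, Mul(Pow(-5, -1), Add(68, -2)))) = Add(1466, Mul(-1, Mul(Rational(-1, 5), 66))) = Add(1466, Mul(-1, Rational(-66, 5))) = Add(1466, Rational(66, 5)) = Rational(7396, 5)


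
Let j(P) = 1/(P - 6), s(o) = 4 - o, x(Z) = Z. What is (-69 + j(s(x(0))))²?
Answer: 19321/4 ≈ 4830.3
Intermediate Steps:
j(P) = 1/(-6 + P)
(-69 + j(s(x(0))))² = (-69 + 1/(-6 + (4 - 1*0)))² = (-69 + 1/(-6 + (4 + 0)))² = (-69 + 1/(-6 + 4))² = (-69 + 1/(-2))² = (-69 - ½)² = (-139/2)² = 19321/4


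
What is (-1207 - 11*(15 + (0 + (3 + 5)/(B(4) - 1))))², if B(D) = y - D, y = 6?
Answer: 2131600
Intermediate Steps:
B(D) = 6 - D
(-1207 - 11*(15 + (0 + (3 + 5)/(B(4) - 1))))² = (-1207 - 11*(15 + (0 + (3 + 5)/((6 - 1*4) - 1))))² = (-1207 - 11*(15 + (0 + 8/((6 - 4) - 1))))² = (-1207 - 11*(15 + (0 + 8/(2 - 1))))² = (-1207 - 11*(15 + (0 + 8/1)))² = (-1207 - 11*(15 + (0 + 8*1)))² = (-1207 - 11*(15 + (0 + 8)))² = (-1207 - 11*(15 + 8))² = (-1207 - 11*23)² = (-1207 - 253)² = (-1460)² = 2131600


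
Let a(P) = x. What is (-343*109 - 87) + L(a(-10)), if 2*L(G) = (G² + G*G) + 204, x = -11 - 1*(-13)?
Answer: -37368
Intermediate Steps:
x = 2 (x = -11 + 13 = 2)
a(P) = 2
L(G) = 102 + G² (L(G) = ((G² + G*G) + 204)/2 = ((G² + G²) + 204)/2 = (2*G² + 204)/2 = (204 + 2*G²)/2 = 102 + G²)
(-343*109 - 87) + L(a(-10)) = (-343*109 - 87) + (102 + 2²) = (-37387 - 87) + (102 + 4) = -37474 + 106 = -37368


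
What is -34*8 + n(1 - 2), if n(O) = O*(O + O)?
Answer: -270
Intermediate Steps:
n(O) = 2*O**2 (n(O) = O*(2*O) = 2*O**2)
-34*8 + n(1 - 2) = -34*8 + 2*(1 - 2)**2 = -272 + 2*(-1)**2 = -272 + 2*1 = -272 + 2 = -270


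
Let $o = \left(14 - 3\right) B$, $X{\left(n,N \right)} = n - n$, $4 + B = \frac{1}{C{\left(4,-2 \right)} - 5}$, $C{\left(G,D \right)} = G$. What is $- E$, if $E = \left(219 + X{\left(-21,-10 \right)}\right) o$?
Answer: $12045$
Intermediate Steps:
$B = -5$ ($B = -4 + \frac{1}{4 - 5} = -4 + \frac{1}{-1} = -4 - 1 = -5$)
$X{\left(n,N \right)} = 0$
$o = -55$ ($o = \left(14 - 3\right) \left(-5\right) = 11 \left(-5\right) = -55$)
$E = -12045$ ($E = \left(219 + 0\right) \left(-55\right) = 219 \left(-55\right) = -12045$)
$- E = \left(-1\right) \left(-12045\right) = 12045$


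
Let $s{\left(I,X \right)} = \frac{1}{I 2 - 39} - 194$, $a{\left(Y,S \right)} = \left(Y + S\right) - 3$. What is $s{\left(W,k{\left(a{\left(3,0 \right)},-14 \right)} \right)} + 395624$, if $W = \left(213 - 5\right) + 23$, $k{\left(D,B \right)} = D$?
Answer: $\frac{167266891}{423} \approx 3.9543 \cdot 10^{5}$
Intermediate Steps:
$a{\left(Y,S \right)} = -3 + S + Y$ ($a{\left(Y,S \right)} = \left(S + Y\right) - 3 = -3 + S + Y$)
$W = 231$ ($W = 208 + 23 = 231$)
$s{\left(I,X \right)} = -194 + \frac{1}{-39 + 2 I}$ ($s{\left(I,X \right)} = \frac{1}{2 I - 39} - 194 = \frac{1}{-39 + 2 I} - 194 = -194 + \frac{1}{-39 + 2 I}$)
$s{\left(W,k{\left(a{\left(3,0 \right)},-14 \right)} \right)} + 395624 = \frac{7567 - 89628}{-39 + 2 \cdot 231} + 395624 = \frac{7567 - 89628}{-39 + 462} + 395624 = \frac{1}{423} \left(-82061\right) + 395624 = - \frac{82061}{423} + 395624 = \frac{167266891}{423}$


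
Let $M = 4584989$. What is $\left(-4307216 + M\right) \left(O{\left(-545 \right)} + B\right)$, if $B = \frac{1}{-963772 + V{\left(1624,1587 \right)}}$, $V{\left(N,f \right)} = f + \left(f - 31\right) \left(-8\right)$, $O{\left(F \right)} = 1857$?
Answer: $\frac{502739541620040}{974633} \approx 5.1582 \cdot 10^{8}$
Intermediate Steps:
$V{\left(N,f \right)} = 248 - 7 f$ ($V{\left(N,f \right)} = f + \left(-31 + f\right) \left(-8\right) = f - \left(-248 + 8 f\right) = 248 - 7 f$)
$B = - \frac{1}{974633}$ ($B = \frac{1}{-963772 + \left(248 - 11109\right)} = \frac{1}{-963772 - 10861} = \frac{1}{-974633} = - \frac{1}{974633} \approx -1.026 \cdot 10^{-6}$)
$\left(-4307216 + M\right) \left(O{\left(-545 \right)} + B\right) = \left(-4307216 + 4584989\right) \left(1857 - \frac{1}{974633}\right) = 277773 \cdot \frac{1809893480}{974633} = \frac{502739541620040}{974633}$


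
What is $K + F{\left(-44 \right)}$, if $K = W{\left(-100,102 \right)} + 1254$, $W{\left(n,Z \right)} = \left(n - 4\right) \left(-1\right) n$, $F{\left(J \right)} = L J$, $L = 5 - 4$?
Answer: $-9190$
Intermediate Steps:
$L = 1$
$F{\left(J \right)} = J$ ($F{\left(J \right)} = 1 J = J$)
$W{\left(n,Z \right)} = n \left(4 - n\right)$ ($W{\left(n,Z \right)} = \left(-4 + n\right) \left(-1\right) n = \left(4 - n\right) n = n \left(4 - n\right)$)
$K = -9146$ ($K = - 100 \left(4 - -100\right) + 1254 = - 100 \left(4 + 100\right) + 1254 = \left(-100\right) 104 + 1254 = -10400 + 1254 = -9146$)
$K + F{\left(-44 \right)} = -9146 - 44 = -9190$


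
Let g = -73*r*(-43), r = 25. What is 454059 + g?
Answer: 532534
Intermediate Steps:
g = 78475 (g = -73*25*(-43) = -1825*(-43) = 78475)
454059 + g = 454059 + 78475 = 532534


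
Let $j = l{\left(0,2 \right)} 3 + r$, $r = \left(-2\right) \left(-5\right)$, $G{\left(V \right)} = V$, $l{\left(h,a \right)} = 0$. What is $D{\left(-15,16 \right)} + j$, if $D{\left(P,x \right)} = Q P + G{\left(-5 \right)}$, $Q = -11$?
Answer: $170$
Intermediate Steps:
$D{\left(P,x \right)} = -5 - 11 P$ ($D{\left(P,x \right)} = - 11 P - 5 = -5 - 11 P$)
$r = 10$
$j = 10$ ($j = 0 \cdot 3 + 10 = 0 + 10 = 10$)
$D{\left(-15,16 \right)} + j = \left(-5 - -165\right) + 10 = \left(-5 + 165\right) + 10 = 160 + 10 = 170$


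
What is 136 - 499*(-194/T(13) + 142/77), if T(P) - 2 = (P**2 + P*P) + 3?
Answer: -1894048/3773 ≈ -502.00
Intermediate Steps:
T(P) = 5 + 2*P**2 (T(P) = 2 + ((P**2 + P*P) + 3) = 2 + ((P**2 + P**2) + 3) = 2 + (2*P**2 + 3) = 2 + (3 + 2*P**2) = 5 + 2*P**2)
136 - 499*(-194/T(13) + 142/77) = 136 - 499*(-194/(5 + 2*13**2) + 142/77) = 136 - 499*(-194/(5 + 2*169) + 142*(1/77)) = 136 - 499*(-194/(5 + 338) + 142/77) = 136 - 499*(-194/343 + 142/77) = 136 - 499*4824/3773 = 136 - 2407176/3773 = -1894048/3773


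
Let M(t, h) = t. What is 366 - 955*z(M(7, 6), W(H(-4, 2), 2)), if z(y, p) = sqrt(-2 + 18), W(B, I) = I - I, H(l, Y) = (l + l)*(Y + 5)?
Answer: -3454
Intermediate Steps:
H(l, Y) = 2*l*(5 + Y) (H(l, Y) = (2*l)*(5 + Y) = 2*l*(5 + Y))
W(B, I) = 0
z(y, p) = 4 (z(y, p) = sqrt(16) = 4)
366 - 955*z(M(7, 6), W(H(-4, 2), 2)) = 366 - 955*4 = 366 - 3820 = -3454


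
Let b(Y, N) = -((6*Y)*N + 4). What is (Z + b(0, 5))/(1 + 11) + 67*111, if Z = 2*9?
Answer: 44629/6 ≈ 7438.2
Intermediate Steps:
Z = 18
b(Y, N) = -4 - 6*N*Y (b(Y, N) = -(6*N*Y + 4) = -(4 + 6*N*Y) = -4 - 6*N*Y)
(Z + b(0, 5))/(1 + 11) + 67*111 = (18 + (-4 - 6*5*0))/(1 + 11) + 67*111 = (18 + (-4 + 0))/12 + 7437 = (18 - 4)*(1/12) + 7437 = 14*(1/12) + 7437 = 7/6 + 7437 = 44629/6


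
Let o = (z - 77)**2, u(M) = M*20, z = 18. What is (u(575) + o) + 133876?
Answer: 148857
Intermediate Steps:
u(M) = 20*M
o = 3481 (o = (18 - 77)**2 = (-59)**2 = 3481)
(u(575) + o) + 133876 = (20*575 + 3481) + 133876 = (11500 + 3481) + 133876 = 14981 + 133876 = 148857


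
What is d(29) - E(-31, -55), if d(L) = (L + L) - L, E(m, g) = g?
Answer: 84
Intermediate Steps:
d(L) = L (d(L) = 2*L - L = L)
d(29) - E(-31, -55) = 29 - 1*(-55) = 29 + 55 = 84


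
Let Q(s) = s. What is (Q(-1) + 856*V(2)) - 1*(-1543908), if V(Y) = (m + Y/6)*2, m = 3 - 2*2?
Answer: 4628297/3 ≈ 1.5428e+6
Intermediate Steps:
m = -1 (m = 3 - 4 = -1)
V(Y) = -2 + Y/3 (V(Y) = (-1 + Y/6)*2 = -2 + Y/3)
(Q(-1) + 856*V(2)) - 1*(-1543908) = (-1 + 856*(-2 + (1/3)*2)) - 1*(-1543908) = (-1 + 856*(-2 + 2/3)) + 1543908 = (-1 + 856*(-4/3)) + 1543908 = (-1 - 3424/3) + 1543908 = -3427/3 + 1543908 = 4628297/3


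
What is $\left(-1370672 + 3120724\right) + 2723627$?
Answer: $4473679$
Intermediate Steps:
$\left(-1370672 + 3120724\right) + 2723627 = 1750052 + 2723627 = 4473679$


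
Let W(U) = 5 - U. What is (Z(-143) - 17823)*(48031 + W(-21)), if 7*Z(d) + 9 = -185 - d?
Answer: -5998090284/7 ≈ -8.5687e+8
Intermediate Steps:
Z(d) = -194/7 - d/7 (Z(d) = -9/7 + (-185 - d)/7 = -9/7 + (-185/7 - d/7) = -194/7 - d/7)
(Z(-143) - 17823)*(48031 + W(-21)) = ((-194/7 - ⅐*(-143)) - 17823)*(48031 + (5 - 1*(-21))) = ((-194/7 + 143/7) - 17823)*(48031 + (5 + 21)) = (-51/7 - 17823)*(48031 + 26) = -124812/7*48057 = -5998090284/7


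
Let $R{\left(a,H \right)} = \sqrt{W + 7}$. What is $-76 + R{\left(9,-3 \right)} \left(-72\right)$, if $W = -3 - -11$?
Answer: $-76 - 72 \sqrt{15} \approx -354.85$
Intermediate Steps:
$W = 8$ ($W = -3 + \left(16 - 5\right) = -3 + 11 = 8$)
$R{\left(a,H \right)} = \sqrt{15}$ ($R{\left(a,H \right)} = \sqrt{8 + 7} = \sqrt{15}$)
$-76 + R{\left(9,-3 \right)} \left(-72\right) = -76 + \sqrt{15} \left(-72\right) = -76 - 72 \sqrt{15}$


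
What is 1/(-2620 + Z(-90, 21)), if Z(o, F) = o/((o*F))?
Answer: -21/55019 ≈ -0.00038169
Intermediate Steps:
Z(o, F) = 1/F (Z(o, F) = o/((F*o)) = o*(1/(F*o)) = 1/F)
1/(-2620 + Z(-90, 21)) = 1/(-2620 + 1/21) = 1/(-55019/21) = -21/55019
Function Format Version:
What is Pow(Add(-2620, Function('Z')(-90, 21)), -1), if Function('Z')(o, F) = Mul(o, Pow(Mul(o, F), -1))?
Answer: Rational(-21, 55019) ≈ -0.00038169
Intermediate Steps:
Function('Z')(o, F) = Pow(F, -1) (Function('Z')(o, F) = Mul(o, Pow(Mul(F, o), -1)) = Mul(o, Mul(Pow(F, -1), Pow(o, -1))) = Pow(F, -1))
Pow(Add(-2620, Function('Z')(-90, 21)), -1) = Pow(Add(-2620, Pow(21, -1)), -1) = Pow(Add(-2620, Rational(1, 21)), -1) = Pow(Rational(-55019, 21), -1) = Rational(-21, 55019)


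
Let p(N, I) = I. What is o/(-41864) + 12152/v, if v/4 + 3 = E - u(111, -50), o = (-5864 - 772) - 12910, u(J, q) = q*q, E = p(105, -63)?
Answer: -19256949/26855756 ≈ -0.71705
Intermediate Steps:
E = -63
u(J, q) = q²
o = -19546 (o = -6636 - 12910 = -19546)
v = -10264 (v = -12 + 4*(-63 - 1*(-50)²) = -12 + 4*(-63 - 1*2500) = -12 + 4*(-63 - 2500) = -12 + 4*(-2563) = -12 - 10252 = -10264)
o/(-41864) + 12152/v = -19546/(-41864) + 12152/(-10264) = -19546*(-1/41864) + 12152*(-1/10264) = 9773/20932 - 1519/1283 = -19256949/26855756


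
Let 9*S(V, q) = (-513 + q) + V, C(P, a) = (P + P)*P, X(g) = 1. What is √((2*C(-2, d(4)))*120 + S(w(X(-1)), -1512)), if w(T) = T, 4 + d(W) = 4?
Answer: 2*√3814/3 ≈ 41.172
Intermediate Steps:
d(W) = 0 (d(W) = -4 + 4 = 0)
C(P, a) = 2*P² (C(P, a) = (2*P)*P = 2*P²)
S(V, q) = -57 + V/9 + q/9 (S(V, q) = ((-513 + q) + V)/9 = (-513 + V + q)/9 = -57 + V/9 + q/9)
√((2*C(-2, d(4)))*120 + S(w(X(-1)), -1512)) = √((2*(2*(-2)²))*120 + (-57 + (⅑)*1 + (⅑)*(-1512))) = √((2*(2*4))*120 + (-57 + ⅑ - 168)) = √((2*8)*120 - 2024/9) = √(16*120 - 2024/9) = √(1920 - 2024/9) = √(15256/9) = 2*√3814/3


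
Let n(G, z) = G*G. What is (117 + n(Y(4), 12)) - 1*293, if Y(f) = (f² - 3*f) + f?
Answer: -112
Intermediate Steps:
Y(f) = f² - 2*f
n(G, z) = G²
(117 + n(Y(4), 12)) - 1*293 = (117 + (4*(-2 + 4))²) - 1*293 = (117 + (4*2)²) - 293 = (117 + 8²) - 293 = (117 + 64) - 293 = 181 - 293 = -112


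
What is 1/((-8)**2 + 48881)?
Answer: 1/48945 ≈ 2.0431e-5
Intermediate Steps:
1/((-8)**2 + 48881) = 1/(64 + 48881) = 1/48945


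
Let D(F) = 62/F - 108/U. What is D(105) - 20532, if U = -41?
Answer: -88376378/4305 ≈ -20529.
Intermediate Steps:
D(F) = 108/41 + 62/F (D(F) = 62/F - 108/(-41) = 62/F - 108*(-1/41) = 62/F + 108/41 = 108/41 + 62/F)
D(105) - 20532 = (108/41 + 62/105) - 20532 = 13882/4305 - 20532 = -88376378/4305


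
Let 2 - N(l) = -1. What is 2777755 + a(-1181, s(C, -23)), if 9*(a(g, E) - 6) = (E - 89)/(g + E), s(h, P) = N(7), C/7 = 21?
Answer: 14724911104/5301 ≈ 2.7778e+6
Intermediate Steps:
N(l) = 3 (N(l) = 2 - 1*(-1) = 2 + 1 = 3)
C = 147 (C = 7*21 = 147)
s(h, P) = 3
a(g, E) = 6 + (-89 + E)/(9*(E + g)) (a(g, E) = 6 + ((E - 89)/(g + E))/9 = 6 + ((-89 + E)/(E + g))/9 = 6 + (-89 + E)/(9*(E + g)))
2777755 + a(-1181, s(C, -23)) = 2777755 + (-89 + 54*(-1181) + 55*3)/(9*(3 - 1181)) = 2777755 + (⅑)*(-89 - 63774 + 165)/(-1178) = 2777755 + (⅑)*(-1/1178)*(-63698) = 2777755 + 31849/5301 = 14724911104/5301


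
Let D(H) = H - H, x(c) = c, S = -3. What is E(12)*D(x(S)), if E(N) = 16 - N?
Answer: 0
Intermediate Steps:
D(H) = 0
E(12)*D(x(S)) = (16 - 1*12)*0 = (16 - 12)*0 = 4*0 = 0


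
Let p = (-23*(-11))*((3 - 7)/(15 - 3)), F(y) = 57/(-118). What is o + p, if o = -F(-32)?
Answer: -29683/354 ≈ -83.850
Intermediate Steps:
F(y) = -57/118 (F(y) = 57*(-1/118) = -57/118)
p = -253/3 (p = 253*(-4/12) = 253*(-4*1/12) = 253*(-⅓) = -253/3 ≈ -84.333)
o = 57/118 (o = -1*(-57/118) = 57/118 ≈ 0.48305)
o + p = 57/118 - 253/3 = -29683/354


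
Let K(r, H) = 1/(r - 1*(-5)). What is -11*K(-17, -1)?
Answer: 11/12 ≈ 0.91667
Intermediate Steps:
K(r, H) = 1/(5 + r) (K(r, H) = 1/(r + 5) = 1/(5 + r))
-11*K(-17, -1) = -11/(5 - 17) = -11/(-12) = -11*(-1/12) = 11/12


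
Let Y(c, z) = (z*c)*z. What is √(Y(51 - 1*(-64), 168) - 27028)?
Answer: 2*√804683 ≈ 1794.1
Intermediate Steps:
Y(c, z) = c*z² (Y(c, z) = (c*z)*z = c*z²)
√(Y(51 - 1*(-64), 168) - 27028) = √((51 - 1*(-64))*168² - 27028) = √((51 + 64)*28224 - 27028) = √(115*28224 - 27028) = √(3245760 - 27028) = √3218732 = 2*√804683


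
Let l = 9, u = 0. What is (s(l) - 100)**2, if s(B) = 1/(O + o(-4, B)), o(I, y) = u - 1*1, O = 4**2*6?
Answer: 90231001/9025 ≈ 9997.9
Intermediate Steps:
O = 96 (O = 16*6 = 96)
o(I, y) = -1 (o(I, y) = 0 - 1*1 = 0 - 1 = -1)
s(B) = 1/95 (s(B) = 1/(96 - 1) = 1/95)
(s(l) - 100)**2 = (1/95 - 100)**2 = (-9499/95)**2 = 90231001/9025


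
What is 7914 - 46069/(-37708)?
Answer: 298467181/37708 ≈ 7915.2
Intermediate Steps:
7914 - 46069/(-37708) = 7914 - 46069*(-1/37708) = 7914 + 46069/37708 = 298467181/37708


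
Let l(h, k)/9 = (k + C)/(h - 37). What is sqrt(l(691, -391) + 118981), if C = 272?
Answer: sqrt(5654375218)/218 ≈ 344.93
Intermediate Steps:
l(h, k) = 9*(272 + k)/(-37 + h) (l(h, k) = 9*((k + 272)/(h - 37)) = 9*((272 + k)/(-37 + h)) = 9*(272 + k)/(-37 + h))
sqrt(l(691, -391) + 118981) = sqrt(9*(272 - 391)/(-37 + 691) + 118981) = sqrt(9*(-119)/654 + 118981) = sqrt(9*(1/654)*(-119) + 118981) = sqrt(-357/218 + 118981) = sqrt(25937501/218) = sqrt(5654375218)/218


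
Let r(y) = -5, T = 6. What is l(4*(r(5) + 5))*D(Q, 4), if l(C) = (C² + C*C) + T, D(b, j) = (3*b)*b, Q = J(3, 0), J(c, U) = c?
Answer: 162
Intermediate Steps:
Q = 3
D(b, j) = 3*b²
l(C) = 6 + 2*C² (l(C) = (C² + C*C) + 6 = (C² + C²) + 6 = 2*C² + 6 = 6 + 2*C²)
l(4*(r(5) + 5))*D(Q, 4) = (6 + 2*(4*(-5 + 5))²)*(3*3²) = (6 + 2*(4*0)²)*(3*9) = (6 + 2*0²)*27 = (6 + 2*0)*27 = (6 + 0)*27 = 6*27 = 162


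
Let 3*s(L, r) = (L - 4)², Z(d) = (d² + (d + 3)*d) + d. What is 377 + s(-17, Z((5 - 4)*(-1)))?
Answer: 524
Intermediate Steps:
Z(d) = d + d² + d*(3 + d) (Z(d) = (d² + (3 + d)*d) + d = (d² + d*(3 + d)) + d = d + d² + d*(3 + d))
s(L, r) = (-4 + L)²/3 (s(L, r) = (L - 4)²/3 = (-4 + L)²/3)
377 + s(-17, Z((5 - 4)*(-1))) = 377 + (-4 - 17)²/3 = 377 + (⅓)*(-21)² = 377 + (⅓)*441 = 377 + 147 = 524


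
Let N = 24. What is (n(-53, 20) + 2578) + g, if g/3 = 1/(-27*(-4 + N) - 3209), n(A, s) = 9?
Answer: 9698660/3749 ≈ 2587.0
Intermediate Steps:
g = -3/3749 (g = 3/(-27*(-4 + 24) - 3209) = 3/(-27*20 - 3209) = 3/(-540 - 3209) = 3/(-3749) = 3*(-1/3749) = -3/3749 ≈ -0.00080021)
(n(-53, 20) + 2578) + g = (9 + 2578) - 3/3749 = 2587 - 3/3749 = 9698660/3749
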